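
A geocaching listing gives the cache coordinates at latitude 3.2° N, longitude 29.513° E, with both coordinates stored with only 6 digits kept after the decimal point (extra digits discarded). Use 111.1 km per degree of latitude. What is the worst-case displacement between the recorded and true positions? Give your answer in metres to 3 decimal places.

Truncating at 6 decimal places can drop up to a full unit in the last place, so each coordinate may be off by as much as 1e-06°.
Latitude error → 1e-06 × 111100 = 0.1111 m along the meridian.
Longitude error → 1e-06 × 111100 × cos 3.2° = 1e-06 × 111100 × 0.9984 ≈ 0.110927 m.
Combining orthogonally: (0.1111² + 0.110927²)^½ ≈ 0.156997 m.

0.157 metres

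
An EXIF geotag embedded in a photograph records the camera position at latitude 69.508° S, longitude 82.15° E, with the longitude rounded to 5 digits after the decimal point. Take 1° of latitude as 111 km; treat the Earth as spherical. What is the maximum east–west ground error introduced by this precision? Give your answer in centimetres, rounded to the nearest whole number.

19 centimetres

Rounding to 5 decimal places leaves the longitude within ±5e-06° of the true value.
One degree of longitude at 69.508° is 111000 × cos 69.508° ≈ 111000 × 0.3501 = 38858.5 m.
So at most 5e-06° × 38858.5 ≈ 0.194293 m east–west.
That is 0.194293 m = 19.429 cm.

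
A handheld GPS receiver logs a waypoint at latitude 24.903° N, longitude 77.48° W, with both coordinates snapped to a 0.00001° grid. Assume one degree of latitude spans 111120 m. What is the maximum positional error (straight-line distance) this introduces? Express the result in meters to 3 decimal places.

0.750 meters

With a 0.00001° grid the true value lies within half a step, ±0.00001°/2 = ±5e-06°, of the stored one.
Latitude error → 5e-06 × 111120 = 0.5556 m along the meridian.
E–W at 24.903°: 5e-06° × 111120 × cos 24.903° = 5e-06 × 111120 × 0.9070 ≈ 0.503941 m.
The two errors are perpendicular, so the maximum displacement is √(0.5556² + 0.503941²) ≈ 0.750099 m.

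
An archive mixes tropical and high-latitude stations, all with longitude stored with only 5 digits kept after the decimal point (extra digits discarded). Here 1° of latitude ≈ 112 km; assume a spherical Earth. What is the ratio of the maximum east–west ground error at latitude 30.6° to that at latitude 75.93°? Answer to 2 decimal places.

Truncating at 5 decimal places can drop up to a full unit in the last place, so the longitude may be off by as much as 1e-05°.
Error at 30.6° = 1e-05° × 112000 × cos 30.6° ≈ 1.12 × 0.8607 = 0.96403 m.
Error at 75.93° = 1e-05° × 112000 × cos 75.93° ≈ 1.12 × 0.2431 = 0.27228 m.
Ratio: 0.96403 / 0.27228 = cos 30.6° / cos 75.93° ≈ 3.5406.

3.54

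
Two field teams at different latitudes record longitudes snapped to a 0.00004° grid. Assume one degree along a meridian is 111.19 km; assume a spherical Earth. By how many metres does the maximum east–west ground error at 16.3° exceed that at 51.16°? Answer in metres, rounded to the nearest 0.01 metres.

With a 0.00004° grid the true value lies within half a step, ±0.00004°/2 = ±2e-05°, of the stored one.
At 16.3°: 2e-05° × 111190 × cos 16.3° = 2e-05 × 111190 × 0.9598 ≈ 2.1344 m.
Error at 51.16° = 2e-05° × 111190 × cos 51.16° ≈ 2.2238 × 0.6271 = 1.3947 m.
Difference: 2.1344 − 1.3947 = 0.73976 m.

0.74 metres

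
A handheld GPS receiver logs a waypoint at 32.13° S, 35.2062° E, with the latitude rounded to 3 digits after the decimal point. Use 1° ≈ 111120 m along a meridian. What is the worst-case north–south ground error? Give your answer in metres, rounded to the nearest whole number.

56 metres

Rounding to 3 decimal places leaves the latitude within ±0.0005° of the true value.
North–south distance: 0.0005° × 111120 m/° = 55.56 m.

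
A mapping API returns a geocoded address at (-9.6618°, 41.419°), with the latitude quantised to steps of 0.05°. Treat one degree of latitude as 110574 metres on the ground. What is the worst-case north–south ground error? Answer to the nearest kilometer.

3 kilometers

With a 0.05° grid the true value lies within half a step, ±0.05°/2 = ±0.025°, of the stored one.
So the N–S error is at most 0.025 × 110574 = 2764.35 m.
That is 2764.35 m = 2.7644 km.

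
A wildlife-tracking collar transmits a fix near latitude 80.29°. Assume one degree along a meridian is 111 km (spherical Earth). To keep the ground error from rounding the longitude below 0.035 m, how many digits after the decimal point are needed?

At 80.29° one degree of longitude covers 111000 × cos 80.29° ≈ 111000 × 0.1687 ≈ 18721.4 m.
Rounding to N decimal places gives at most 0.5 × 10⁻ᴺ degrees of error, i.e. 0.5 × 10⁻ᴺ × 18721.4 m.
Setting 9360.71 × 10⁻ᴺ ≤ 0.035 gives 10ᴺ ≥ 2.674e+05, i.e. N ≥ 5.43.
N = 5 would give 0.0936 m (too coarse); N = 6 gives 0.00936 m ≤ 0.035 m.

6 decimal places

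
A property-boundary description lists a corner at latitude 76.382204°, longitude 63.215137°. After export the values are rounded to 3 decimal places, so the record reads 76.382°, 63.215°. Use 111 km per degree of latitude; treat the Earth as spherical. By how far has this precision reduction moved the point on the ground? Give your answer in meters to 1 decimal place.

22.9 meters

Δlat = 76.382204 − 76.382 = +0.000204°; Δlon = 63.215137 − 63.215 = +0.000137°.
North–south shift: 0.000204 × 111000 = 22.644 m.
E–W at 76.382°: 0.000137° × 111000 × cos 76.382° = 0.000137 × 111000 × 0.2354 ≈ 3.58045 m.
Distance: √(22.644² + 3.58045²) ≈ 22.9253 m.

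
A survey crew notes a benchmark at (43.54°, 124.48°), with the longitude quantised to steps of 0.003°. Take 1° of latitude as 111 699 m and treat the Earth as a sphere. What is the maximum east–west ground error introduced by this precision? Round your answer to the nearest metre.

121 metres

With a 0.003° grid the true value lies within half a step, ±0.003°/2 = ±0.0015°, of the stored one.
One degree of longitude at 43.54° is 111699 × cos 43.54° ≈ 111699 × 0.7249 = 80969.9 m.
Maximum E–W displacement: 0.0015 × 80969.9 = 121.455 m.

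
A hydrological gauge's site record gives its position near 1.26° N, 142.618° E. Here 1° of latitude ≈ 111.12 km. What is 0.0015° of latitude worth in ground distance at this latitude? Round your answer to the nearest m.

167 m

Along a meridian 0.0015° is 0.0015 × 111120 = 166.68 m.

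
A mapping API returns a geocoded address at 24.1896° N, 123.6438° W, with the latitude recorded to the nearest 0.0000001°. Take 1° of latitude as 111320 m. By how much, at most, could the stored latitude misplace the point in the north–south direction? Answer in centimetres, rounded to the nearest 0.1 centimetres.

Rounding to 7 decimal places leaves the latitude within ±5e-08° of the true value.
North–south distance: 5e-08° × 111320 m/° = 0.005566 m.
That is 0.005566 m = 0.5566 cm.

0.6 centimetres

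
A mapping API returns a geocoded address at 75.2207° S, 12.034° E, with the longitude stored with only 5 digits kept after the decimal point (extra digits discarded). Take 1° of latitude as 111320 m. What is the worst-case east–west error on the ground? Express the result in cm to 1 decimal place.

Truncating at 5 decimal places can drop up to a full unit in the last place, so the longitude may be off by as much as 1e-05°.
Parallels shrink by cos φ, so at 75.2207° a degree of longitude is 111320 × 0.2551 ≈ 28397.3 m.
Maximum E–W displacement: 1e-05 × 28397.3 = 0.283973 m.
That is 0.283973 m = 28.397 cm.

28.4 cm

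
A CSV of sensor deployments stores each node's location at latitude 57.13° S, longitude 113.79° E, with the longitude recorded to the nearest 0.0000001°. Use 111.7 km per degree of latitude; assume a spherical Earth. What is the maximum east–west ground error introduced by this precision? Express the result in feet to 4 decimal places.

Rounding to 7 decimal places leaves the longitude within ±5e-08° of the true value.
One degree of longitude at 57.13° is 111700 × cos 57.13° ≈ 111700 × 0.5427 = 60623.5 m.
East–west error: 5e-08° × 60623.5 m/° ≈ 0.00303117 m.
Converting: 0.00303117 m × 3.2808 ft/m ≈ 0.0099448 ft.

0.0099 feet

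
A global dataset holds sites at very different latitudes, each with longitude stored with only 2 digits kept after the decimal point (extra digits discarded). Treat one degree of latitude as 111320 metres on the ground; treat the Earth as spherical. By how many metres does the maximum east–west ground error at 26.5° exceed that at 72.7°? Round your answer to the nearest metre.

665 metres

Truncating at 2 decimal places can drop up to a full unit in the last place, so the longitude may be off by as much as 0.01°.
At 26.5°: 0.01° × 111320 × cos 26.5° = 0.01 × 111320 × 0.8949 ≈ 996.24 m.
Error at 72.7° = 0.01° × 111320 × cos 72.7° ≈ 1113.2 × 0.2974 = 331.04 m.
Difference: 996.24 − 331.04 = 665.2 m.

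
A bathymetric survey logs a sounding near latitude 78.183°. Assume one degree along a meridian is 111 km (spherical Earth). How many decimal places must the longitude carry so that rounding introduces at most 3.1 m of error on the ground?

At 78.183° one degree of longitude covers 111000 × cos 78.183° ≈ 111000 × 0.2048 ≈ 22731.3 m.
Rounding to N decimal places gives at most 0.5 × 10⁻ᴺ degrees of error, i.e. 0.5 × 10⁻ᴺ × 22731.3 m.
Need 0.5 × 22731.3 × 10⁻ᴺ ≤ 3.1 → 10⁻ᴺ ≤ 2.728e-04, so N ≥ 3.56.
So 4 decimal places suffice (1.14 m); 3 would allow up to 11.4 m.

4 decimal places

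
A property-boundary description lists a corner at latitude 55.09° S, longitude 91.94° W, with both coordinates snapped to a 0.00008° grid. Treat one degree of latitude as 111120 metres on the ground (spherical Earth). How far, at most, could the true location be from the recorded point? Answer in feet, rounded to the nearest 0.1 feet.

With a 0.00008° grid the true value lies within half a step, ±0.00008°/2 = ±4e-05°, of the stored one.
Latitude error → 4e-05 × 111120 = 4.4448 m along the meridian.
Longitude error → 4e-05 × 111120 × cos 55.09° = 4e-05 × 111120 × 0.5723 ≈ 2.54371 m.
The two errors are perpendicular, so the maximum displacement is √(4.4448² + 2.54371²) ≈ 5.1212 m.
Converting: 5.1212 m × 3.2808 ft/m ≈ 16.802 ft.

16.8 feet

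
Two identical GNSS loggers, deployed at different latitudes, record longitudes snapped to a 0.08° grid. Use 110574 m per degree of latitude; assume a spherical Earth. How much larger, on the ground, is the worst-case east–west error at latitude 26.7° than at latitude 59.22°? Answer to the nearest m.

1688 m

With a 0.08° grid the true value lies within half a step, ±0.08°/2 = ±0.04°, of the stored one.
Error at 26.7° = 0.04° × 110574 × cos 26.7° ≈ 4423 × 0.8934 = 3951.3 m.
At 59.22°: 0.04° × 110574 × cos 59.22° = 0.04 × 110574 × 0.5117 ≈ 2263.4 m.
So the lower-latitude error exceeds the higher by 3951.3 − 2263.4 = 1687.9 m.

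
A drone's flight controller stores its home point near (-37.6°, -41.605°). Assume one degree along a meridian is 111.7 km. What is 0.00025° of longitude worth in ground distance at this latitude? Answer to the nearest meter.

At 37.6° a degree of longitude is 111700 × cos 37.6° ≈ 88498.8 m, so 0.00025° corresponds to 22.1247 m.

22 meters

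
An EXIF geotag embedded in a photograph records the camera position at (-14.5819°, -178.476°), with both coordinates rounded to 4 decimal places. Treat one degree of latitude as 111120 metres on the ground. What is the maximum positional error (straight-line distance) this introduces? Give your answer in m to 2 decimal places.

Rounding to 4 decimal places leaves each coordinate within ±5e-05° of the true value.
Latitude error → 5e-05 × 111120 = 5.556 m along the meridian.
E–W at 14.5819°: 5e-05° × 111120 × cos 14.5819° = 5e-05 × 111120 × 0.9678 ≈ 5.37703 m.
The two errors are perpendicular, so the maximum displacement is √(5.556² + 5.37703²) ≈ 7.73186 m.

7.73 m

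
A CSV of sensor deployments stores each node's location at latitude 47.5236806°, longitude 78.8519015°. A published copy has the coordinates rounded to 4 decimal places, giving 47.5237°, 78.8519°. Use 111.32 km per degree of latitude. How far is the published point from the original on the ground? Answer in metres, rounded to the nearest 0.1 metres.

2.2 metres

The latitude changed by -0.0000194° and the longitude by +0.0000015°.
North–south shift: -0.0000194 × 111320 = -2.15961 m.
E–W at 47.5237°: 0.0000015° × 111320 × cos 47.5237° = 0.0000015 × 111320 × 0.6753 ≈ 0.112759 m.
Combined displacement = (2.15961² + 0.112759²)^½ ≈ 2.16255 m.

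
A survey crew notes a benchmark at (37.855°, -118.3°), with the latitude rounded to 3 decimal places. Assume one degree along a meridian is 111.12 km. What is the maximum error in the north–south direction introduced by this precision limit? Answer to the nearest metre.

56 metres

Rounding to 3 decimal places leaves the latitude within ±0.0005° of the true value.
Along the meridian that is 0.0005° × 111120 m/° = 55.56 m.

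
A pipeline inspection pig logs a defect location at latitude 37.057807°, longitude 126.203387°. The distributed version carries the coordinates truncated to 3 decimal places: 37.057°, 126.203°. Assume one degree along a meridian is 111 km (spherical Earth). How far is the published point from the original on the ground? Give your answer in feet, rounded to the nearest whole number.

The latitude changed by +0.000807° and the longitude by +0.000387°.
N–S: 0.000807° × 111000 m/° = 89.577 m.
E–W at 37.057°: 0.000387° × 111000 × cos 37.057° = 0.000387 × 111000 × 0.7980 ≈ 34.2812 m.
Distance: √(89.577² + 34.2812²) ≈ 95.9127 m.
Converting: 95.9127 m × 3.2808 ft/m ≈ 314.67 ft.

315 feet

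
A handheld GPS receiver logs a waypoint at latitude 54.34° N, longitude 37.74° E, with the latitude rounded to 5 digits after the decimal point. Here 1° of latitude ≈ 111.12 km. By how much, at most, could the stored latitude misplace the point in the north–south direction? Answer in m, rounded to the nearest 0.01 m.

0.56 m

Rounding to 5 decimal places leaves the latitude within ±5e-06° of the true value.
Along the meridian that is 5e-06° × 111120 m/° = 0.5556 m.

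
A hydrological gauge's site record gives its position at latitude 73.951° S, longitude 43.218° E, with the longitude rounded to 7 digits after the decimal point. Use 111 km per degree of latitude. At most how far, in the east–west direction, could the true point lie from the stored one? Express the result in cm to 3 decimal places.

Rounding to 7 decimal places leaves the longitude within ±5e-08° of the true value.
Parallels shrink by cos φ, so at 73.951° a degree of longitude is 111000 × 0.2765 ≈ 30687 m.
East–west error: 5e-08° × 30687 m/° ≈ 0.00153435 m.
That is 0.00153435 m = 0.15343 cm.

0.153 cm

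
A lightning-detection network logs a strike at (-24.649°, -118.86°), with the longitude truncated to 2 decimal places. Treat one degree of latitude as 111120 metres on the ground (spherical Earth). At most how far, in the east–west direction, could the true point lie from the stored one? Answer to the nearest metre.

1010 metres

Truncating at 2 decimal places can drop up to a full unit in the last place, so the longitude may be off by as much as 0.01°.
Parallels shrink by cos φ, so at 24.649° a degree of longitude is 111120 × 0.9089 ≈ 100995 m.
So at most 0.01° × 100995 ≈ 1009.95 m east–west.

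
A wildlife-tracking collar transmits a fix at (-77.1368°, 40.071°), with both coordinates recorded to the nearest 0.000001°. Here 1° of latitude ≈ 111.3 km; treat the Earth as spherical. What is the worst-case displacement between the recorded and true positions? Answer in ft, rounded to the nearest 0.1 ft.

0.2 ft

Rounding to 6 decimal places leaves each coordinate within ±5e-07° of the true value.
N–S: 5e-07° × 111300 m/° = 0.05565 m.
East–west component at 77.1368°: 5e-07° × 111300 × cos 77.1368° ≈ 5e-07 × 24778.1 ≈ 0.012389 m.
Worst case both components are at the extreme and orthogonal: √(0.05565² + 0.012389²) ≈ 0.0570124 m.
Converting: 0.0570124 m × 3.2808 ft/m ≈ 0.18705 ft.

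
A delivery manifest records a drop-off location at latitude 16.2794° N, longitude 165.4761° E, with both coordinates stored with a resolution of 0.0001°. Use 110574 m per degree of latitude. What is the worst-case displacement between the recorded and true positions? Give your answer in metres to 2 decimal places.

With a 0.0001° grid the true value lies within half a step, ±0.0001°/2 = ±5e-05°, of the stored one.
North–south component: 5e-05° × 110574 = 5.5287 m.
Longitude error → 5e-05 × 110574 × cos 16.2794° = 5e-05 × 110574 × 0.9599 ≈ 5.30703 m.
Combining orthogonally: (5.5287² + 5.30703²)^½ ≈ 7.66362 m.

7.66 metres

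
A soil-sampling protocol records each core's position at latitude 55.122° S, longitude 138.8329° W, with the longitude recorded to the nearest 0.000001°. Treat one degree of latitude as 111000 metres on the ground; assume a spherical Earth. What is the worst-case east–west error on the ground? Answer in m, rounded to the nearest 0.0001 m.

0.0317 m

Rounding to 6 decimal places leaves the longitude within ±5e-07° of the true value.
One degree of longitude at 55.122° is 111000 × cos 55.122° ≈ 111000 × 0.5718 = 63473.2 m.
East–west error: 5e-07° × 63473.2 m/° ≈ 0.0317366 m.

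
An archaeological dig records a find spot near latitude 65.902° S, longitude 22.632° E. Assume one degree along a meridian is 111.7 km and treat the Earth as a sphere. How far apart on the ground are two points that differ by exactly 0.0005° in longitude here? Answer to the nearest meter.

One degree of longitude here spans 111700 × cos 65.902° = 111700 × 0.4083 ≈ 45607 m; 0.0005° of that is 22.8035 m.

23 meters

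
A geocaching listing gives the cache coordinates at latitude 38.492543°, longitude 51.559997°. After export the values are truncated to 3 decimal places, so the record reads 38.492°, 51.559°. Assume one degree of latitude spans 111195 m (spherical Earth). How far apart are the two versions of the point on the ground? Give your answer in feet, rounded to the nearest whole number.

347 feet

The latitude changed by +0.000543° and the longitude by +0.000997°.
N–S: 0.000543° × 111195 m/° = 60.3789 m.
East–west at this latitude: 0.000997° × 111195 × cos 38.492° ≈ 0.000997 × 87031.8 = 86.7707 m.
Hypotenuse of the two orthogonal shifts: √(60.3789² + 86.7707²) = 105.711 m.
In feet: 105.711 m ÷ 0.3048 ≈ 346.82 ft.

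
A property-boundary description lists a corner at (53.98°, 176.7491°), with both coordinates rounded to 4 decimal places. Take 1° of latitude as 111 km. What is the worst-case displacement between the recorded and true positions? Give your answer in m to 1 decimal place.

6.4 m

Rounding to 4 decimal places leaves each coordinate within ±5e-05° of the true value.
N–S: 5e-05° × 111000 m/° = 5.55 m.
E–W at 53.98°: 5e-05° × 111000 × cos 53.98° = 5e-05 × 111000 × 0.5881 ≈ 3.26378 m.
Worst case both components are at the extreme and orthogonal: √(5.55² + 3.26378²) ≈ 6.43853 m.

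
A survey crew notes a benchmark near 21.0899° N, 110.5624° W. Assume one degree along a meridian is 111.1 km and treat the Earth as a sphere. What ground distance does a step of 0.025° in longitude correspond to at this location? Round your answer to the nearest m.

2591 m

One degree of longitude here spans 111100 × cos 21.0899° = 111100 × 0.9330 ≈ 103658 m; 0.025° of that is 2591.45 m.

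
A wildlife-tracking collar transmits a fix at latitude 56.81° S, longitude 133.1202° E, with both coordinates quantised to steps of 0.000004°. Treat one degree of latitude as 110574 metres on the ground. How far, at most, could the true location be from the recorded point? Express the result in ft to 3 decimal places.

0.827 ft

With a 0.000004° grid the true value lies within half a step, ±0.000004°/2 = ±2e-06°, of the stored one.
N–S: 2e-06° × 110574 m/° = 0.221148 m.
East–west component at 56.81°: 2e-06° × 110574 × cos 56.81° ≈ 2e-06 × 60530.1 ≈ 0.12106 m.
Worst case both components are at the extreme and orthogonal: √(0.221148² + 0.12106²) ≈ 0.252115 m.
In feet: 0.252115 m ÷ 0.3048 ≈ 0.82715 ft.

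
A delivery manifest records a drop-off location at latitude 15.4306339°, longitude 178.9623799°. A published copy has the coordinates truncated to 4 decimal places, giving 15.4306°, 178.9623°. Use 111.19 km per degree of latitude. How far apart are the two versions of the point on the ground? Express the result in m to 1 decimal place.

9.4 m

The latitude changed by +0.0000339° and the longitude by +0.0000799°.
North–south shift: 0.0000339 × 111190 = 3.76934 m.
E–W at 15.4306°: 0.0000799° × 111190 × cos 15.4306° = 0.0000799 × 111190 × 0.9640 ≈ 8.56384 m.
Hypotenuse of the two orthogonal shifts: √(3.76934² + 8.56384²) = 9.35667 m.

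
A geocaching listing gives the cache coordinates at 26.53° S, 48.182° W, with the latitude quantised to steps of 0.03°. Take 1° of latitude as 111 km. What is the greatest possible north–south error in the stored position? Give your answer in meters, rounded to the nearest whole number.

1665 meters

With a 0.03° grid the true value lies within half a step, ±0.03°/2 = ±0.015°, of the stored one.
So the N–S error is at most 0.015 × 111000 = 1665 m.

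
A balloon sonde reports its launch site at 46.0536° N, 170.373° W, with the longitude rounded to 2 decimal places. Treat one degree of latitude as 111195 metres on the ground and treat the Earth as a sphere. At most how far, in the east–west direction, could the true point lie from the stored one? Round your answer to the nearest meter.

386 meters

Rounding to 2 decimal places leaves the longitude within ±0.005° of the true value.
Parallels shrink by cos φ, so at 46.0536° a degree of longitude is 111195 × 0.6940 ≈ 77167.7 m.
East–west error: 0.005° × 77167.7 m/° ≈ 385.838 m.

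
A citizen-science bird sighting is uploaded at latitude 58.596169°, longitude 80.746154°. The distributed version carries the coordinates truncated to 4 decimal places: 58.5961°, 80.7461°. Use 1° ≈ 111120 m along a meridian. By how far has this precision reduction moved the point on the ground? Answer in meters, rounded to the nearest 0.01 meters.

8.28 meters

Δlat = 58.596169 − 58.5961 = +0.000069°; Δlon = 80.746154 − 80.7461 = +0.000054°.
North–south shift: 0.000069 × 111120 = 7.66728 m.
East–west at this latitude: 0.000054° × 111120 × cos 58.5961° ≈ 0.000054 × 57901 = 3.12666 m.
Combined displacement = (7.66728² + 3.12666²)^½ ≈ 8.28029 m.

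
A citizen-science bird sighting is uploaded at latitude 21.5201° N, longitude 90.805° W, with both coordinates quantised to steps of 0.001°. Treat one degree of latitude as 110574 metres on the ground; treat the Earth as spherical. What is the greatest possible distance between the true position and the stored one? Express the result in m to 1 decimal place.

With a 0.001° grid the true value lies within half a step, ±0.001°/2 = ±0.0005°, of the stored one.
Latitude error → 0.0005 × 110574 = 55.287 m along the meridian.
E–W at 21.5201°: 0.0005° × 110574 × cos 21.5201° = 0.0005 × 110574 × 0.9303 ≈ 51.4329 m.
The two errors are perpendicular, so the maximum displacement is √(55.287² + 51.4329²) ≈ 75.5115 m.

75.5 m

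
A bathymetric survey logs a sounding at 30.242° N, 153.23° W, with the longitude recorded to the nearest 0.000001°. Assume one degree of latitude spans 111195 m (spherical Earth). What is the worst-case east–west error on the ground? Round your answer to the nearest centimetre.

Rounding to 6 decimal places leaves the longitude within ±5e-07° of the true value.
One degree of longitude at 30.242° is 111195 × cos 30.242° ≈ 111195 × 0.8639 = 96062 m.
Maximum E–W displacement: 5e-07 × 96062 = 0.048031 m.
That is 0.048031 m = 4.8031 cm.

5 centimetres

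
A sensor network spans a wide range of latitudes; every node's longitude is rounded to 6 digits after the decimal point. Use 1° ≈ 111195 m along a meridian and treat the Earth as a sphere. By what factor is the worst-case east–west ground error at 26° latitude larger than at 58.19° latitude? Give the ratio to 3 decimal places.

Rounding to 6 decimal places leaves the longitude within ±5e-07° of the true value.
Error at 26° = 5e-07° × 111195 × cos 26° ≈ 0.055597 × 0.8988 = 0.049971 m.
At 58.19°: 5e-07° × 111195 × cos 58.19° = 5e-07 × 111195 × 0.5271 ≈ 0.029306 m.
Ratio: 0.049971 / 0.029306 = cos 26° / cos 58.19° ≈ 1.7052.

1.705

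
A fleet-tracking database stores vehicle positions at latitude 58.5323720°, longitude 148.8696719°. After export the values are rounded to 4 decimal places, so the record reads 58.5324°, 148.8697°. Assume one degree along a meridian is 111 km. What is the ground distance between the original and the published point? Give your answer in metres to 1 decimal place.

Δlat = 58.5323720 − 58.5324 = -0.0000280°; Δlon = 148.8696719 − 148.8697 = -0.0000281°.
N–S: -0.0000280° × 111000 m/° = -3.108 m.
East–west at this latitude: -0.0000281° × 111000 × cos 58.5324° ≈ -0.0000281 × 57943.8 = -1.62822 m.
Hypotenuse of the two orthogonal shifts: √(3.108² + 1.62822²) = 3.50867 m.

3.5 metres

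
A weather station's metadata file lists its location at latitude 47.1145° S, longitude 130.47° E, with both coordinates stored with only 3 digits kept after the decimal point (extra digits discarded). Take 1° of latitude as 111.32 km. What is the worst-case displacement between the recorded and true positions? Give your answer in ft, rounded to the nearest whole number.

442 ft

Truncating at 3 decimal places can drop up to a full unit in the last place, so each coordinate may be off by as much as 0.001°.
N–S: 0.001° × 111320 m/° = 111.32 m.
Longitude error → 0.001 × 111320 × cos 47.1145° = 0.001 × 111320 × 0.6805 ≈ 75.7572 m.
Combining orthogonally: (111.32² + 75.7572²)^½ ≈ 134.653 m.
In feet: 134.653 m ÷ 0.3048 ≈ 441.77 ft.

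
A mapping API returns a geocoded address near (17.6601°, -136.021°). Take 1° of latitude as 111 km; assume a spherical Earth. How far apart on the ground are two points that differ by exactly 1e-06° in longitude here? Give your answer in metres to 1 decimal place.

0.1 metres

One degree of longitude here spans 111000 × cos 17.6601° = 111000 × 0.9529 ≈ 105769 m; 1e-06° of that is 0.105769 m.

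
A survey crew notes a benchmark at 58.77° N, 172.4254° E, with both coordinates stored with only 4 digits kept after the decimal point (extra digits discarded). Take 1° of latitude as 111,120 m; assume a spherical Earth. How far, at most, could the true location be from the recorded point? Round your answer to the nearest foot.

41 feet

Truncating at 4 decimal places can drop up to a full unit in the last place, so each coordinate may be off by as much as 0.0001°.
N–S: 0.0001° × 111120 m/° = 11.112 m.
E–W at 58.77°: 0.0001° × 111120 × cos 58.77° = 0.0001 × 111120 × 0.5185 ≈ 5.76129 m.
The two errors are perpendicular, so the maximum displacement is √(11.112² + 5.76129²) ≈ 12.5167 m.
Converting: 12.5167 m × 3.2808 ft/m ≈ 41.065 ft.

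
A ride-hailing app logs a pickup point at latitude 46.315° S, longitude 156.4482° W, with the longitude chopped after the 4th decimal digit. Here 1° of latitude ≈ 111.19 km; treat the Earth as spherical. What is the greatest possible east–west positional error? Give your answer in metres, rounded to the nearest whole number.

Truncating at 4 decimal places can drop up to a full unit in the last place, so the longitude may be off by as much as 0.0001°.
Parallels shrink by cos φ, so at 46.315° a degree of longitude is 111190 × 0.6907 ≈ 76798.2 m.
So at most 0.0001° × 76798.2 ≈ 7.67982 m east–west.

8 metres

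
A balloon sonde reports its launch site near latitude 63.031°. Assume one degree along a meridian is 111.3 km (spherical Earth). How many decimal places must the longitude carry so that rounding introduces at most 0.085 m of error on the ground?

6

At 63.031° one degree of longitude covers 111300 × cos 63.031° ≈ 111300 × 0.4535 ≈ 50475.5 m.
N decimal places → at most half a unit in the last place, 0.5 × 10⁻ᴺ° = 50475.5/2 × 10⁻ᴺ m.
Setting 25237.7 × 10⁻ᴺ ≤ 0.085 gives 10ᴺ ≥ 2.969e+05, i.e. N ≥ 5.47.
N = 5 would give 0.252 m (too coarse); N = 6 gives 0.0252 m ≤ 0.085 m.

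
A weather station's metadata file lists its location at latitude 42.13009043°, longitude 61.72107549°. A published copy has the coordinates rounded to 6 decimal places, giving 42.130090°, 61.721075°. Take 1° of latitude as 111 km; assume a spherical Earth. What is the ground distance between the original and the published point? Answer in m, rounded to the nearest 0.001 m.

0.062 m

Δlat = 42.13009043 − 42.130090 = +0.00000043°; Δlon = 61.72107549 − 61.721075 = +0.00000049°.
N–S: 0.00000043° × 111000 m/° = 0.04773 m.
East–west at this latitude: 0.00000049° × 111000 × cos 42.1301° ≈ 0.00000049 × 82320.2 = 0.0403369 m.
Distance: √(0.04773² + 0.0403369²) ≈ 0.0624918 m.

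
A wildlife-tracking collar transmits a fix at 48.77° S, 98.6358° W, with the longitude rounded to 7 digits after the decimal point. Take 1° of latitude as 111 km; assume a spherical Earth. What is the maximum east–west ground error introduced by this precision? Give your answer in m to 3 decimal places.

Rounding to 7 decimal places leaves the longitude within ±5e-08° of the true value.
At latitude 48.77° a degree of longitude spans 111000 m × cos 48.77° = 111000 × 0.6591 ≈ 73158.3 m.
Maximum E–W displacement: 5e-08 × 73158.3 = 0.00365791 m.

0.004 m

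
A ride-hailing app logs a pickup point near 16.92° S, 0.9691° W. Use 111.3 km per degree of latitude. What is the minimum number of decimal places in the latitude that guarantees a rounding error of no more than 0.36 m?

One degree of latitude covers 111300 m.
Rounding to N decimal places gives at most 0.5 × 10⁻ᴺ degrees of error, i.e. 0.5 × 10⁻ᴺ × 111300 m.
Setting 55650 × 10⁻ᴺ ≤ 0.36 gives 10ᴺ ≥ 1.546e+05, i.e. N ≥ 5.19.
N = 5 would give 0.556 m (too coarse); N = 6 gives 0.0556 m ≤ 0.36 m.

6 decimal places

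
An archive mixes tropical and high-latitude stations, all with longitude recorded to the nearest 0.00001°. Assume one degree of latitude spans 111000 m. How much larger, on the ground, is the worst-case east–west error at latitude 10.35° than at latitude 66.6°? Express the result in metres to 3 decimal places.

0.326 metres

Rounding to 5 decimal places leaves the longitude within ±5e-06° of the true value.
At 10.35°: 5e-06° × 111000 × cos 10.35° = 5e-06 × 111000 × 0.9837 ≈ 0.54597 m.
Error at 66.6° = 5e-06° × 111000 × cos 66.6° ≈ 0.555 × 0.3971 = 0.22042 m.
So the lower-latitude error exceeds the higher by 0.54597 − 0.22042 = 0.32555 m.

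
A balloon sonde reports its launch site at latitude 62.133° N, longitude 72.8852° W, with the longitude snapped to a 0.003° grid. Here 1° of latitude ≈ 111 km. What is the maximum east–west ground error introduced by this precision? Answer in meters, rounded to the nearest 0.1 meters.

With a 0.003° grid the true value lies within half a step, ±0.003°/2 = ±0.0015°, of the stored one.
One degree of longitude at 62.133° is 111000 × cos 62.133° ≈ 111000 × 0.4674 = 51883.7 m.
East–west error: 0.0015° × 51883.7 m/° ≈ 77.8256 m.

77.8 meters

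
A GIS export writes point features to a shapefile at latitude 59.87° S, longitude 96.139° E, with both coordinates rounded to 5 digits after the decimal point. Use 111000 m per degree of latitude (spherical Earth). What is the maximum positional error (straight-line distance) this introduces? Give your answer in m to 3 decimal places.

Rounding to 5 decimal places leaves each coordinate within ±5e-06° of the true value.
North–south component: 5e-06° × 111000 = 0.555 m.
Longitude error → 5e-06 × 111000 × cos 59.87° = 5e-06 × 111000 × 0.5020 ≈ 0.27859 m.
The two errors are perpendicular, so the maximum displacement is √(0.555² + 0.27859²) ≈ 0.620997 m.

0.621 m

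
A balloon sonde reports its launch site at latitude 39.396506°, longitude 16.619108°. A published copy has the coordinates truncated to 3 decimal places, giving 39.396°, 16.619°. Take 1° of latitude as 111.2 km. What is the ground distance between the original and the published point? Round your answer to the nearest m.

57 m

Δlat = 39.396506 − 39.396 = +0.000506°; Δlon = 16.619108 − 16.619 = +0.000108°.
N–S: 0.000506° × 111200 m/° = 56.2672 m.
East–west at this latitude: 0.000108° × 111200 × cos 39.396° ≈ 0.000108 × 85932.9 = 9.28075 m.
Hypotenuse of the two orthogonal shifts: √(56.2672² + 9.28075²) = 57.0275 m.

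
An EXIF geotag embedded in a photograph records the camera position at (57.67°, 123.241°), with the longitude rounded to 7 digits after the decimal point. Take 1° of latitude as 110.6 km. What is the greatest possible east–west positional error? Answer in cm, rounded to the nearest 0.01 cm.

0.30 cm

Rounding to 7 decimal places leaves the longitude within ±5e-08° of the true value.
At latitude 57.67° a degree of longitude spans 110600 m × cos 57.67° = 110600 × 0.5348 ≈ 59148.3 m.
So at most 5e-08° × 59148.3 ≈ 0.00295742 m east–west.
That is 0.00295742 m = 0.29574 cm.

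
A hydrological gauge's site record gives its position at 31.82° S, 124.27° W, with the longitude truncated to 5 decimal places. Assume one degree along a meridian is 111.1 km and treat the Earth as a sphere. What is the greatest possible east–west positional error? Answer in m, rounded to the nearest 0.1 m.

Truncating at 5 decimal places can drop up to a full unit in the last place, so the longitude may be off by as much as 1e-05°.
One degree of longitude at 31.82° is 111100 × cos 31.82° ≈ 111100 × 0.8497 = 94402.6 m.
East–west error: 1e-05° × 94402.6 m/° ≈ 0.944026 m.

0.9 m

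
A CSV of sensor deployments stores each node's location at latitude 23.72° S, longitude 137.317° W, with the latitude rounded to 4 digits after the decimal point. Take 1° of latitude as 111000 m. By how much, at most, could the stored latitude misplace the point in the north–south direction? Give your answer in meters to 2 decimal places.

Rounding to 4 decimal places leaves the latitude within ±5e-05° of the true value.
North–south distance: 5e-05° × 111000 m/° = 5.55 m.

5.55 meters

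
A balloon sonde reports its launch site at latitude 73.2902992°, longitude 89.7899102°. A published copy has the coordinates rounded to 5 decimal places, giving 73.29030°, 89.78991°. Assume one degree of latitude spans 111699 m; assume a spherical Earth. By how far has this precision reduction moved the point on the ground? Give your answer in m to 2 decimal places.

The latitude changed by -0.0000008° and the longitude by +0.0000002°.
North–south shift: -0.0000008 × 111699 = -0.0893592 m.
East–west at this latitude: 0.0000002° × 111699 × cos 73.2903° ≈ 0.0000002 × 32116 = 0.0064232 m.
Hypotenuse of the two orthogonal shifts: √(0.0893592² + 0.0064232²) = 0.0895898 m.

0.09 m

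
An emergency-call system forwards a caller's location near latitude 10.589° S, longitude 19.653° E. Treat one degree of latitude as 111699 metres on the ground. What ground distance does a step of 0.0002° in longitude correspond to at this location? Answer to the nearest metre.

22 metres

0.0002° of longitude at 10.589° is 0.0002 × 111699 × cos 10.589° ≈ 0.0002 × 109797 = 21.9594 m.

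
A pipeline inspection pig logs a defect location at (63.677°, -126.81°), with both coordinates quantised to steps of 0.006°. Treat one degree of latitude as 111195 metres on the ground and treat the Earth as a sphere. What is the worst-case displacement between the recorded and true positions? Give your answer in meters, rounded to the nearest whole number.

With a 0.006° grid the true value lies within half a step, ±0.006°/2 = ±0.003°, of the stored one.
North–south component: 0.003° × 111195 = 333.585 m.
Longitude error → 0.003 × 111195 × cos 63.677° = 0.003 × 111195 × 0.4434 ≈ 147.922 m.
The two errors are perpendicular, so the maximum displacement is √(333.585² + 147.922²) ≈ 364.911 m.

365 meters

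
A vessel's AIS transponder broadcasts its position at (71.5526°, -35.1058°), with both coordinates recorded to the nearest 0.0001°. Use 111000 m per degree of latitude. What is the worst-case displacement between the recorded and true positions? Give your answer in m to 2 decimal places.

Rounding to 4 decimal places leaves each coordinate within ±5e-05° of the true value.
N–S: 5e-05° × 111000 m/° = 5.55 m.
E–W at 71.5526°: 5e-05° × 111000 × cos 71.5526° = 5e-05 × 111000 × 0.3164 ≈ 1.75621 m.
Worst case both components are at the extreme and orthogonal: √(5.55² + 1.75621²) ≈ 5.82123 m.

5.82 m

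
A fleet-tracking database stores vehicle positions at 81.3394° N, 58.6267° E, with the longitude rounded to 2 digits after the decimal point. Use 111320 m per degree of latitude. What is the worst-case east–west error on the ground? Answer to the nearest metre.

84 metres

Rounding to 2 decimal places leaves the longitude within ±0.005° of the true value.
At latitude 81.3394° a degree of longitude spans 111320 m × cos 81.3394° = 111320 × 0.1506 ≈ 16762.7 m.
East–west error: 0.005° × 16762.7 m/° ≈ 83.8134 m.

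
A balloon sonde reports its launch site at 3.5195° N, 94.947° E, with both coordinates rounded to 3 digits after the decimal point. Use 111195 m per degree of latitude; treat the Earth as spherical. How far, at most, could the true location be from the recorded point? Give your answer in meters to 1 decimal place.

78.6 meters

Rounding to 3 decimal places leaves each coordinate within ±0.0005° of the true value.
North–south component: 0.0005° × 111195 = 55.5975 m.
East–west component at 3.5195°: 0.0005° × 111195 × cos 3.5195° ≈ 0.0005 × 110985 ≈ 55.4926 m.
Worst case both components are at the extreme and orthogonal: √(55.5975² + 55.4926²) ≈ 78.5526 m.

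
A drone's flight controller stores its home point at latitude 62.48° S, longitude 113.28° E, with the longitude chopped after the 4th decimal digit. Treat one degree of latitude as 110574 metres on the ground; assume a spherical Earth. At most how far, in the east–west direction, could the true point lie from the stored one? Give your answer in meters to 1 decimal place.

5.1 meters

Truncating at 4 decimal places can drop up to a full unit in the last place, so the longitude may be off by as much as 0.0001°.
Parallels shrink by cos φ, so at 62.48° a degree of longitude is 110574 × 0.4621 ≈ 51091.6 m.
So at most 0.0001° × 51091.6 ≈ 5.10916 m east–west.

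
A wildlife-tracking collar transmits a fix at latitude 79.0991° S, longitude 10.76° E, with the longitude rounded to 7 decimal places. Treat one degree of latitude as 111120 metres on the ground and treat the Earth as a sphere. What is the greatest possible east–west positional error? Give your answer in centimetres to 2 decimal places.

Rounding to 7 decimal places leaves the longitude within ±5e-08° of the true value.
Parallels shrink by cos φ, so at 79.0991° a degree of longitude is 111120 × 0.1891 ≈ 21014 m.
So at most 5e-08° × 21014 ≈ 0.0010507 m east–west.
That is 0.0010507 m = 0.10507 cm.

0.11 centimetres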